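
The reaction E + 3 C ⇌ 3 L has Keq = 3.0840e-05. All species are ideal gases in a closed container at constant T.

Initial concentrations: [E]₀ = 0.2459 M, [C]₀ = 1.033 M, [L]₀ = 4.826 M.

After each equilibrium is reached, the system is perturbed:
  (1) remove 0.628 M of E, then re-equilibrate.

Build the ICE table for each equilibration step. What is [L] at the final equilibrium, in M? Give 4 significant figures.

[L]_eq = 0.1871 M

Q₀ = 414.7 vs Keq = 3.0840e-05 ⇒ Q>K, reverse
Step 1:
                   E          C          L
  I           0.2459      1.033      4.826
  C            1.537      4.611     -4.611
  E            1.783      5.644     0.2146
  solve Keq expr → x = -1.537; check Q = 3.0840e-05
Then remove 0.628 M of E.
Step 2:
                   E          C          L
  I            1.155      5.644     0.2146
  C         0.009174    0.02752   -0.02752
  E            1.164      5.672     0.1871
  solve Keq expr → x = -0.009174; check Q = 3.0840e-05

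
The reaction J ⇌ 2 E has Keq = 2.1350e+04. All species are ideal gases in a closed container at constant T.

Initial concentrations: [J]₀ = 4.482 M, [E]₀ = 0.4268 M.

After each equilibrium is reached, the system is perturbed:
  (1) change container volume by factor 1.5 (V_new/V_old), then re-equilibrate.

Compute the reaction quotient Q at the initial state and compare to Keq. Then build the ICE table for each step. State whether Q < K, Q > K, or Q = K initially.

Q₀ = 0.04064; Q < K (proceeds forward)

Q₀ = 0.04064 vs Keq = 2.1350e+04 ⇒ Q<K, forward
Step 1:
                  J         E
  I           4.482    0.4268
  C          -4.478     8.956
  E        0.004123     9.383
  solve Keq expr → x = 4.478; check Q = 2.1350e+04
Then change container volume by factor 1.5 (V_new/V_old).
Step 2:
                  J         E
  I        0.002749     6.255
  C       -9.1521e-04   0.00183
  E        0.001834     6.257
  solve Keq expr → x = 9.1521e-04; check Q = 2.1350e+04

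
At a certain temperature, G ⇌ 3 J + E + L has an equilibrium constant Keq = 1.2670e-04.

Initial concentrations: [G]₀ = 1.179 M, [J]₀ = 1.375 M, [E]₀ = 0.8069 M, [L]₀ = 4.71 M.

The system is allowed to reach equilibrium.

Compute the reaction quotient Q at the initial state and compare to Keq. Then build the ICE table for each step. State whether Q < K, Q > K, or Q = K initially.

Q₀ = 8.38; Q > K (proceeds reverse)

Q₀ = 8.38 vs Keq = 1.2670e-04 ⇒ Q>K, reverse
Step 1:
                    G           J           E           L
  I             1.179       1.375      0.8069        4.71
  C            0.4414      -1.324     -0.4414     -0.4414
  E              1.62     0.05086      0.3655       4.269
  solve Keq expr → x = -0.4414; check Q = 1.2670e-04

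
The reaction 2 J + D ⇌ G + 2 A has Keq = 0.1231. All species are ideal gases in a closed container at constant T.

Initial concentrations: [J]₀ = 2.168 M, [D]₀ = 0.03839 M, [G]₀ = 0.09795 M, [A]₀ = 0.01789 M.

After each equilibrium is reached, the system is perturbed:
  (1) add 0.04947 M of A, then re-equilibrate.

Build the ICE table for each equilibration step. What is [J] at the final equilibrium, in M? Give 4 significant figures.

Q₀ = 1.7374e-04 vs Keq = 0.1231 ⇒ Q<K, forward
Step 1:
                   J          D          G          A
  I            2.168    0.03839    0.09795    0.01789
  C          -0.0727   -0.03635    0.03635     0.0727
  E            2.095   0.002039     0.1343    0.09059
  solve Keq expr → x = 0.03635; check Q = 0.1231
Then add 0.04947 M of A.
Step 2:
                   J          D          G          A
  I            2.095   0.002039     0.1343     0.1401
  C         0.004809   0.002405  -0.002405  -0.004809
  E              2.1   0.004444     0.1319     0.1353
  solve Keq expr → x = -0.002405; check Q = 0.1231

[J]_eq = 2.1 M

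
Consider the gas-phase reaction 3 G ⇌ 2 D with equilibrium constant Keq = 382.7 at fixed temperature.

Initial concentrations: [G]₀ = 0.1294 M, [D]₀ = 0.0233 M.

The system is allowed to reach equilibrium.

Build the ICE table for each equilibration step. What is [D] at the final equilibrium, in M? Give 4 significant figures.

[D]_eq = 0.09099 M

Q₀ = 0.2506 vs Keq = 382.7 ⇒ Q<K, forward
Step 1:
                    G           D
  init         0.1294      0.0233
  Δ           -0.1015     0.06769
  eq          0.02786     0.09099
  solve Keq expr → x = 0.03385; check Q = 382.7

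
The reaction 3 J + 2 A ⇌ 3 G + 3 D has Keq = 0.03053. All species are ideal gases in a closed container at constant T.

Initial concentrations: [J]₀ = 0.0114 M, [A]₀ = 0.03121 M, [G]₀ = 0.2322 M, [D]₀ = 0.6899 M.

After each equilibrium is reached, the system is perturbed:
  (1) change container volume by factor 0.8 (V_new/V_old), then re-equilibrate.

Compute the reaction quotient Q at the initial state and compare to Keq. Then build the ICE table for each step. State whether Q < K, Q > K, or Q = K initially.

Q₀ = 2.8487e+06 vs Keq = 0.03053 ⇒ Q>K, reverse
Step 1:
                    J           A           G           D
  Initial      0.0114     0.03121      0.2322      0.6899
  Change        0.194      0.1293      -0.194      -0.194
  Equil        0.2054      0.1605     0.03823      0.4959
  solve Keq expr → x = -0.06466; check Q = 0.03053
Then change container volume by factor 0.8 (V_new/V_old).
Step 2:
                    J           A           G           D
  Initial      0.2567      0.2007     0.04779      0.6199
  Change     0.002547    0.001698   -0.002547   -0.002547
  Equil        0.2593      0.2024     0.04524      0.6174
  solve Keq expr → x = -8.4900e-04; check Q = 0.03053

Q₀ = 2.8487e+06; Q > K (proceeds reverse)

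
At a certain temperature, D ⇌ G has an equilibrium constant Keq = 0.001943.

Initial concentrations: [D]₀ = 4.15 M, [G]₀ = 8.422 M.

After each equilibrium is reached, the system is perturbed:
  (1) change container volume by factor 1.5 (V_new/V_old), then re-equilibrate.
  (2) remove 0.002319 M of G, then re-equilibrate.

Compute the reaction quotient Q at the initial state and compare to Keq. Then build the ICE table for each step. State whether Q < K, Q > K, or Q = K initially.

Q₀ = 2.029 vs Keq = 0.001943 ⇒ Q>K, reverse
Step 1:
                    D           G
  I              4.15       8.422
  C             8.398      -8.398
  E             12.55     0.02438
  solve Keq expr → x = -8.398; check Q = 0.001943
Then change container volume by factor 1.5 (V_new/V_old).
Step 2:
                    D           G
  I             8.365     0.01625
  C                 0           0
  E             8.365     0.01625
  solve Keq expr → x = 0; check Q = 0.001943
Then remove 0.002319 M of G.
Step 3:
                    D           G
  I             8.365     0.01393
  C         -0.002315    0.002315
  E             8.363     0.01625
  solve Keq expr → x = 0.002315; check Q = 0.001943

Q₀ = 2.029; Q > K (proceeds reverse)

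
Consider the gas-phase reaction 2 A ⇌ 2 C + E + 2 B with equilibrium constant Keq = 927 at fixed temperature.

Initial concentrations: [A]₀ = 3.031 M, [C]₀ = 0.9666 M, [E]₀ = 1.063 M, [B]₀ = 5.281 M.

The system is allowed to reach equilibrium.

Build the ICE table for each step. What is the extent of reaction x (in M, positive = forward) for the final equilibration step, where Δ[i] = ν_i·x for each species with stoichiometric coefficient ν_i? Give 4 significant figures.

Q₀ = 3.015 vs Keq = 927 ⇒ Q<K, forward
Step 1:
                    A           C           E           B
  init          3.031      0.9666       1.063       5.281
  Δ            -2.007       2.007       1.004       2.007
  eq            1.024       2.974       2.067       7.288
  solve Keq expr → x = 1.004; check Q = 927

x = 1.004 M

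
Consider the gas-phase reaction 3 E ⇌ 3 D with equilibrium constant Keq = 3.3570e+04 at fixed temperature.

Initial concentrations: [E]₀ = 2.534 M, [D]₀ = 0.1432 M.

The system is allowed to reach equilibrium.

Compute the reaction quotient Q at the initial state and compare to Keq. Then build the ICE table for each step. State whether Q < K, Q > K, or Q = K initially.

Q₀ = 1.8047e-04 vs Keq = 3.3570e+04 ⇒ Q<K, forward
Step 1:
                    E           D
  Initial       2.534      0.1432
  Change       -2.454       2.454
  Equil        0.0805       2.597
  solve Keq expr → x = 0.8178; check Q = 3.3570e+04

Q₀ = 1.8047e-04; Q < K (proceeds forward)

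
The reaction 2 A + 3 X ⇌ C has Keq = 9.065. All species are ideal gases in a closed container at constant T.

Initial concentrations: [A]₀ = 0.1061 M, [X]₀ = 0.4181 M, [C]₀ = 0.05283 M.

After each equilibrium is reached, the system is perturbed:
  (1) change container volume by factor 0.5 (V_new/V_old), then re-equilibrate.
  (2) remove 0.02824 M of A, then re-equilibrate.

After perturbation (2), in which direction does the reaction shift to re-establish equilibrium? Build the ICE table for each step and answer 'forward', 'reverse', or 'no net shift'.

Direction: reverse

Q₀ = 64.21 vs Keq = 9.065 ⇒ Q>K, reverse
Step 1:
                    A           X           C
  I            0.1061      0.4181     0.05283
  C           0.05124     0.07686    -0.02562
  E            0.1573       0.495     0.02721
  solve Keq expr → x = -0.02562; check Q = 9.065
Then change container volume by factor 0.5 (V_new/V_old).
Step 2:
                    A           X           C
  I            0.3147      0.9899     0.05442
  C           -0.1425     -0.2137     0.07125
  E            0.1722      0.7762      0.1257
  solve Keq expr → x = 0.07125; check Q = 9.065
Then remove 0.02824 M of A.
Step 3:
                    A           X           C
  I            0.1439      0.7762      0.1257
  C           0.01557     0.02335   -0.007784
  E            0.1595      0.7995      0.1179
  solve Keq expr → x = -0.007784; check Q = 9.065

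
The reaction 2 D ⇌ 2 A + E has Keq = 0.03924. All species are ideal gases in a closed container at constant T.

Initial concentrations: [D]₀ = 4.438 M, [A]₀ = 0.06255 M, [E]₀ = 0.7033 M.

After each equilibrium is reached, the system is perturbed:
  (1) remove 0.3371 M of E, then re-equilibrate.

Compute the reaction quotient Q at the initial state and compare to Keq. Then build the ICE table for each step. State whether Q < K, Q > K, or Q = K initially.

Q₀ = 1.3971e-04 vs Keq = 0.03924 ⇒ Q<K, forward
Step 1:
                  D         A         E
  Initial     4.438   0.06255    0.7033
  Change      -0.67      0.67     0.335
  Equil       3.768    0.7325     1.038
  solve Keq expr → x = 0.335; check Q = 0.03924
Then remove 0.3371 M of E.
Step 2:
                  D         A         E
  Initial     3.768    0.7325    0.7012
  Change    -0.1039    0.1039   0.05193
  Equil       3.664    0.8364    0.7531
  solve Keq expr → x = 0.05193; check Q = 0.03924

Q₀ = 1.3971e-04; Q < K (proceeds forward)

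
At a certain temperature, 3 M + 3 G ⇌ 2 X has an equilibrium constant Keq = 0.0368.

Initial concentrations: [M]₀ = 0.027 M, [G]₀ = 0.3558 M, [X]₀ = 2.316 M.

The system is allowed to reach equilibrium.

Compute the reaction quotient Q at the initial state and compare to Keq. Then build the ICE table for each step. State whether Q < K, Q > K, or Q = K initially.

Q₀ = 6.0502e+06; Q > K (proceeds reverse)

Q₀ = 6.0502e+06 vs Keq = 0.0368 ⇒ Q>K, reverse
Step 1:
                   M          G          X
  init         0.027     0.3558      2.316
  Δ            1.662      1.662     -1.108
  eq           1.689      2.018      1.208
  solve Keq expr → x = -0.5541; check Q = 0.0368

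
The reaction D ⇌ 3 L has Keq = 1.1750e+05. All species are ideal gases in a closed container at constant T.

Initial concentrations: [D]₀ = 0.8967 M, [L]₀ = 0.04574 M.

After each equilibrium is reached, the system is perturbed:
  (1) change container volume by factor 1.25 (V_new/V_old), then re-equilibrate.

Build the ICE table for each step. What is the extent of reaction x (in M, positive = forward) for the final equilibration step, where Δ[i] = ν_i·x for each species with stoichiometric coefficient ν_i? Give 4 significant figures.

x = 5.0144e-05 M

Q₀ = 1.0672e-04 vs Keq = 1.1750e+05 ⇒ Q<K, forward
Step 1:
                   D          L
  init        0.8967    0.04574
  Δ          -0.8965       2.69
  eq      1.7417e-04      2.735
  solve Keq expr → x = 0.8965; check Q = 1.1750e+05
Then change container volume by factor 1.25 (V_new/V_old).
Step 2:
                   D          L
  init    1.3934e-04      2.188
  Δ       -5.0144e-05 1.5043e-04
  eq      8.9196e-05      2.188
  solve Keq expr → x = 5.0144e-05; check Q = 1.1750e+05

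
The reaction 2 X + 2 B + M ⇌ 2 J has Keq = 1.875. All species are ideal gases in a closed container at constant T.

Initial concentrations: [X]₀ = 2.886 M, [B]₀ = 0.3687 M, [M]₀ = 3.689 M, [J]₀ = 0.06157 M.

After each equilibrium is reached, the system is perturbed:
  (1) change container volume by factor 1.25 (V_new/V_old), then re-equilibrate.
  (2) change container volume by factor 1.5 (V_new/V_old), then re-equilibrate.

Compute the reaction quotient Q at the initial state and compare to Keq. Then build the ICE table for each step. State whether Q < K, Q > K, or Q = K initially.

Q₀ = 9.0759e-04; Q < K (proceeds forward)

Q₀ = 9.0759e-04 vs Keq = 1.875 ⇒ Q<K, forward
Step 1:
                  X         B         M         J
  Initial     2.886    0.3687     3.689   0.06157
  Change    -0.3123   -0.3123   -0.1561    0.3123
  Equil       2.574   0.05644     3.533    0.3738
  solve Keq expr → x = 0.1561; check Q = 1.875
Then change container volume by factor 1.25 (V_new/V_old).
Step 2:
                  X         B         M         J
  Initial     2.059   0.04515     2.826    0.2991
  Change    0.01441   0.01441  0.007207  -0.01441
  Equil       2.073   0.05956     2.834    0.2847
  solve Keq expr → x = -0.007207; check Q = 1.875
Then change container volume by factor 1.5 (V_new/V_old).
Step 3:
                  X         B         M         J
  Initial     1.382   0.03971     1.889    0.1898
  Change    0.02311   0.02311   0.01156  -0.02311
  Equil       1.405   0.06282     1.901    0.1667
  solve Keq expr → x = -0.01156; check Q = 1.875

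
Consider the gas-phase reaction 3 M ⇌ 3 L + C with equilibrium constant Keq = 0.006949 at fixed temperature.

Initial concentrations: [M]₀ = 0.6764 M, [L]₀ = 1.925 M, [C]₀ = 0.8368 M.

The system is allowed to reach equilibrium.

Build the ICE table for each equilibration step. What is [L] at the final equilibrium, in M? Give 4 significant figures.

[L]_eq = 0.5438 M

Q₀ = 19.29 vs Keq = 0.006949 ⇒ Q>K, reverse
Step 1:
                    M           L           C
  init         0.6764       1.925      0.8368
  Δ             1.381      -1.381     -0.4604
  eq            2.058      0.5438      0.3764
  solve Keq expr → x = -0.4604; check Q = 0.006949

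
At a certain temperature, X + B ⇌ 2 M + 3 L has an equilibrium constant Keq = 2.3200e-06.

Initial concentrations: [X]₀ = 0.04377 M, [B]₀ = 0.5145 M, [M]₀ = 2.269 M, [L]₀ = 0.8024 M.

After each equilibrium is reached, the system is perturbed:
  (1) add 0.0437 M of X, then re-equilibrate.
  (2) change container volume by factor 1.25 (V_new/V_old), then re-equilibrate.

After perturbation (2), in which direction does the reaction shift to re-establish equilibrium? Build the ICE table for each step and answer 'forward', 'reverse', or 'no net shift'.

Q₀ = 118.1 vs Keq = 2.3200e-06 ⇒ Q>K, reverse
Step 1:
                    X           B           M           L
  I           0.04377      0.5145       2.269      0.8024
  C            0.2656      0.2656     -0.5311     -0.7967
  E            0.3093      0.7801       1.738    0.005702
  solve Keq expr → x = -0.2656; check Q = 2.3200e-06
Then add 0.0437 M of X.
Step 2:
                    X           B           M           L
  I             0.353      0.7801       1.738    0.005702
  C       -8.5224e-05 -8.5224e-05  1.7045e-04  2.5567e-04
  E             0.353        0.78       1.738    0.005957
  solve Keq expr → x = 8.5224e-05; check Q = 2.3200e-06
Then change container volume by factor 1.25 (V_new/V_old).
Step 3:
                    X           B           M           L
  I            0.2824       0.624        1.39    0.004766
  C       -3.9506e-04 -3.9506e-04  7.9012e-04    0.001185
  E             0.282      0.6236       1.391    0.005951
  solve Keq expr → x = 3.9506e-04; check Q = 2.3200e-06

Direction: forward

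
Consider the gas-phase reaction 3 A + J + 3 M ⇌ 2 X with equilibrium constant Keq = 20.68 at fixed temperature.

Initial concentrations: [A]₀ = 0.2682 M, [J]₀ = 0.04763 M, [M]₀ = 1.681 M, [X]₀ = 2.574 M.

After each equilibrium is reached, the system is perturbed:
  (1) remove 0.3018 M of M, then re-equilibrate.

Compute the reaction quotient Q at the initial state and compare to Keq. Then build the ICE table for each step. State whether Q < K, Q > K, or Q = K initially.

Q₀ = 1518; Q > K (proceeds reverse)

Q₀ = 1518 vs Keq = 20.68 ⇒ Q>K, reverse
Step 1:
                  A         J         M         X
  I          0.2682   0.04763     1.681     2.574
  C          0.3274    0.1091    0.3274   -0.2183
  E          0.5956    0.1568     2.008     2.356
  solve Keq expr → x = -0.1091; check Q = 20.68
Then remove 0.3018 M of M.
Step 2:
                  A         J         M         X
  I          0.5956    0.1568     1.707     2.356
  C         0.05345   0.01782   0.05345  -0.03564
  E          0.6491    0.1746      1.76      2.32
  solve Keq expr → x = -0.01782; check Q = 20.68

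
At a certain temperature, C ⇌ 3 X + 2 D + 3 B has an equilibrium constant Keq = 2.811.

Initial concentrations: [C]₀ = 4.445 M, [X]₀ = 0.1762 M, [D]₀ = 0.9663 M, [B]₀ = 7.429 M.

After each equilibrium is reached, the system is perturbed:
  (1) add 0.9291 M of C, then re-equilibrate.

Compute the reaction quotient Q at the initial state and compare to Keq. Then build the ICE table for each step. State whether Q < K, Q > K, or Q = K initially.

Q₀ = 0.4712 vs Keq = 2.811 ⇒ Q<K, forward
Step 1:
                    C           X           D           B
  I             4.445      0.1762      0.9663       7.429
  C          -0.04033       0.121     0.08066       0.121
  E             4.405      0.2972       1.047        7.55
  solve Keq expr → x = 0.04033; check Q = 2.811
Then add 0.9291 M of C.
Step 2:
                    C           X           D           B
  I             5.334      0.2972       1.047        7.55
  C         -0.005524     0.01657     0.01105     0.01657
  E             5.328      0.3138       1.058       7.567
  solve Keq expr → x = 0.005524; check Q = 2.811

Q₀ = 0.4712; Q < K (proceeds forward)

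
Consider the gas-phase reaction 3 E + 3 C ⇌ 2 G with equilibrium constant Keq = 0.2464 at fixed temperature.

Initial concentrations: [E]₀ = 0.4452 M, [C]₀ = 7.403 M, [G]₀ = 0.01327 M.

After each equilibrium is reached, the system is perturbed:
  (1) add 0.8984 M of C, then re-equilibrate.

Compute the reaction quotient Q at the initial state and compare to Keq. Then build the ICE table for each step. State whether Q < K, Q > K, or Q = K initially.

Q₀ = 4.9187e-06; Q < K (proceeds forward)

Q₀ = 4.9187e-06 vs Keq = 0.2464 ⇒ Q<K, forward
Step 1:
                    E           C           G
  I            0.4452       7.403     0.01327
  C           -0.3553     -0.3553      0.2369
  E           0.08986       7.048      0.2502
  solve Keq expr → x = 0.1184; check Q = 0.2464
Then add 0.8984 M of C.
Step 2:
                    E           C           G
  I           0.08986       7.946      0.2502
  C         -0.008825   -0.008825    0.005883
  E           0.08103       7.937       0.256
  solve Keq expr → x = 0.002942; check Q = 0.2464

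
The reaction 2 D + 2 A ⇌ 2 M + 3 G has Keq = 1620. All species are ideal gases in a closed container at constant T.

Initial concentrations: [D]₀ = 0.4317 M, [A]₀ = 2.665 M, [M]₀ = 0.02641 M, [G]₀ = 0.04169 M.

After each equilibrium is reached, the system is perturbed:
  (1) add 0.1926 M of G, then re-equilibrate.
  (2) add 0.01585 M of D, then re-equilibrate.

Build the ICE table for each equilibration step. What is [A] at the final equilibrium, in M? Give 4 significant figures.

[A]_eq = 2.222 M

Q₀ = 3.8183e-08 vs Keq = 1620 ⇒ Q<K, forward
Step 1:
                   D          A          M          G
  Initial     0.4317      2.665    0.02641    0.04169
  Change     -0.4288    -0.4288     0.4288     0.6432
  Equil     0.002867      2.236     0.4552     0.6849
  solve Keq expr → x = 0.2144; check Q = 1620
Then add 0.1926 M of G.
Step 2:
                   D          A          M          G
  Initial   0.002867      2.236     0.4552     0.8775
  Change    0.001263   0.001263  -0.001263  -0.001895
  Equil     0.004131      2.237      0.454     0.8756
  solve Keq expr → x = -6.3173e-04; check Q = 1620
Then add 0.01585 M of D.
Step 3:
                   D          A          M          G
  Initial    0.01998      2.237      0.454     0.8756
  Change    -0.01551   -0.01551    0.01551    0.02326
  Equil     0.004474      2.222     0.4695     0.8989
  solve Keq expr → x = 0.007753; check Q = 1620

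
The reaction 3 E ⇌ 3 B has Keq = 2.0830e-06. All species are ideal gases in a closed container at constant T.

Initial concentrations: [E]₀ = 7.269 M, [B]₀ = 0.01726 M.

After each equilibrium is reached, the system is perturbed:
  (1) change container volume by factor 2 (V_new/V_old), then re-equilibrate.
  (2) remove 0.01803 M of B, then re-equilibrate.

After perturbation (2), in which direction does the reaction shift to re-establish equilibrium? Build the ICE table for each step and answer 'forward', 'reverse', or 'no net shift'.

Q₀ = 1.3387e-08 vs Keq = 2.0830e-06 ⇒ Q<K, forward
Step 1:
                    E           B
  Initial       7.269     0.01726
  Change     -0.07462     0.07462
  Equil         7.194     0.09188
  solve Keq expr → x = 0.02487; check Q = 2.0830e-06
Then change container volume by factor 2 (V_new/V_old).
Step 2:
                    E           B
  Initial       3.597     0.04594
  Change            0           0
  Equil         3.597     0.04594
  solve Keq expr → x = 0; check Q = 2.0830e-06
Then remove 0.01803 M of B.
Step 3:
                    E           B
  Initial       3.597     0.02791
  Change      -0.0178      0.0178
  Equil         3.579     0.04571
  solve Keq expr → x = 0.005934; check Q = 2.0830e-06

Direction: forward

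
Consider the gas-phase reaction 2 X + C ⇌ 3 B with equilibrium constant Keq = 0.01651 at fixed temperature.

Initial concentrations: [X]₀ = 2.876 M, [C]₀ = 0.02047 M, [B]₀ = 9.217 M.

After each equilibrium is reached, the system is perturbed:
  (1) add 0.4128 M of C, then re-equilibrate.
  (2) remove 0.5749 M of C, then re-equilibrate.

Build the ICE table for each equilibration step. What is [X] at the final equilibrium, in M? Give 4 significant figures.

Q₀ = 4625 vs Keq = 0.01651 ⇒ Q>K, reverse
Step 1:
                   X          C          B
  Initial      2.876    0.02047      9.217
  Change       5.202      2.601     -7.803
  Equil        8.078      2.622      1.414
  solve Keq expr → x = -2.601; check Q = 0.01651
Then add 0.4128 M of C.
Step 2:
                   X          C          B
  Initial      8.078      3.034      1.414
  Change    -0.04144   -0.02072    0.06215
  Equil        8.037      3.014      1.476
  solve Keq expr → x = 0.02072; check Q = 0.01651
Then remove 0.5749 M of C.
Step 3:
                   X          C          B
  Initial      8.037      2.439      1.476
  Change     0.05886    0.02943   -0.08829
  Equil        8.096      2.468      1.387
  solve Keq expr → x = -0.02943; check Q = 0.01651

[X]_eq = 8.096 M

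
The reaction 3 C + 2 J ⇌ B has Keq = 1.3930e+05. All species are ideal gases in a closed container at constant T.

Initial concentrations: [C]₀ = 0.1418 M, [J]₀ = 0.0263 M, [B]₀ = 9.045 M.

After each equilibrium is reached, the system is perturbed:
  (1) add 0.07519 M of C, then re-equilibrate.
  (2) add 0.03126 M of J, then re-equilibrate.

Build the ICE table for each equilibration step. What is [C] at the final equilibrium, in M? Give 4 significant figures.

Q₀ = 4.5864e+06 vs Keq = 1.3930e+05 ⇒ Q>K, reverse
Step 1:
                    C           J           B
  init         0.1418      0.0263       9.045
  Δ           0.07782     0.05188    -0.02594
  eq           0.2196     0.07818       9.019
  solve Keq expr → x = -0.02594; check Q = 1.3930e+05
Then add 0.07519 M of C.
Step 2:
                    C           J           B
  init         0.2948     0.07818       9.019
  Δ           -0.0291     -0.0194      0.0097
  eq           0.2657     0.05878       9.029
  solve Keq expr → x = 0.0097; check Q = 1.3930e+05
Then add 0.03126 M of J.
Step 3:
                    C           J           B
  init         0.2657     0.09004       9.029
  Δ          -0.02969    -0.01979    0.009895
  eq            0.236     0.07025       9.039
  solve Keq expr → x = 0.009895; check Q = 1.3930e+05

[C]_eq = 0.236 M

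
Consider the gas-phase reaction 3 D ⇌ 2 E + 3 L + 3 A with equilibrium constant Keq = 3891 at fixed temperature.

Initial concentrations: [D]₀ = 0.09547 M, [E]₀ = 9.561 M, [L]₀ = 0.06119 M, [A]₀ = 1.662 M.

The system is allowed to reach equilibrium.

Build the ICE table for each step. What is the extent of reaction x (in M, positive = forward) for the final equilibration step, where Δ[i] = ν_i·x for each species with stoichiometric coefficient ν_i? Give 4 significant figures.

x = 0.01466 M

Q₀ = 110.5 vs Keq = 3891 ⇒ Q<K, forward
Step 1:
                  D         E         L         A
  I         0.09547     9.561   0.06119     1.662
  C        -0.04398   0.02932   0.04398   0.04398
  E         0.05149      9.59    0.1052     1.706
  solve Keq expr → x = 0.01466; check Q = 3891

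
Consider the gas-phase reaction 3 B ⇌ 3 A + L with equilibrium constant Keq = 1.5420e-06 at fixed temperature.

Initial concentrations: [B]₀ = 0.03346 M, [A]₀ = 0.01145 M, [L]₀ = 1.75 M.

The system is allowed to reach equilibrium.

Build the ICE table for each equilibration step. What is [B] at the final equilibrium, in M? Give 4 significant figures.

Q₀ = 0.07013 vs Keq = 1.5420e-06 ⇒ Q>K, reverse
Step 1:
                   B          A          L
  init       0.03346    0.01145       1.75
  Δ          0.01102   -0.01102  -0.003674
  eq         0.04448 4.2676e-04      1.746
  solve Keq expr → x = -0.003674; check Q = 1.5420e-06

[B]_eq = 0.04448 M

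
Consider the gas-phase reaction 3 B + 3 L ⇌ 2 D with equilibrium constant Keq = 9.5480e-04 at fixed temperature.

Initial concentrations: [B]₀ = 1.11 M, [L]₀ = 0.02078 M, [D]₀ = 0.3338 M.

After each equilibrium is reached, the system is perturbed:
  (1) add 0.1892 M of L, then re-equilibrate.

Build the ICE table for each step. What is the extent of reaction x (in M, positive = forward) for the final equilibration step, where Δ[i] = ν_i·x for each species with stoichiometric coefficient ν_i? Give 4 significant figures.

Q₀ = 9080 vs Keq = 9.5480e-04 ⇒ Q>K, reverse
Step 1:
                  B         L         D
  Initial      1.11   0.02078    0.3338
  Change     0.4692    0.4692   -0.3128
  Equil       1.579    0.4899   0.02103
  solve Keq expr → x = -0.1564; check Q = 9.5480e-04
Then add 0.1892 M of L.
Step 2:
                  B         L         D
  Initial     1.579    0.6791   0.02103
  Change   -0.01719  -0.01719   0.01146
  Equil       1.562     0.662   0.03249
  solve Keq expr → x = 0.005729; check Q = 9.5480e-04

x = 0.005729 M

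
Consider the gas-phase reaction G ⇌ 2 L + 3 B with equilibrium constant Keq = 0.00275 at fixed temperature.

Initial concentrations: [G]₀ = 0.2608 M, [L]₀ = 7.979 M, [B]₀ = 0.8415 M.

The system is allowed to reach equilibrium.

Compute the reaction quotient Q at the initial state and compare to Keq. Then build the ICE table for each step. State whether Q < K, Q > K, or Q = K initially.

Q₀ = 145.5 vs Keq = 0.00275 ⇒ Q>K, reverse
Step 1:
                   G          L          B
  init        0.2608      7.979     0.8415
  Δ           0.2706    -0.5411    -0.8117
  eq          0.5314      7.438    0.02978
  solve Keq expr → x = -0.2706; check Q = 0.00275

Q₀ = 145.5; Q > K (proceeds reverse)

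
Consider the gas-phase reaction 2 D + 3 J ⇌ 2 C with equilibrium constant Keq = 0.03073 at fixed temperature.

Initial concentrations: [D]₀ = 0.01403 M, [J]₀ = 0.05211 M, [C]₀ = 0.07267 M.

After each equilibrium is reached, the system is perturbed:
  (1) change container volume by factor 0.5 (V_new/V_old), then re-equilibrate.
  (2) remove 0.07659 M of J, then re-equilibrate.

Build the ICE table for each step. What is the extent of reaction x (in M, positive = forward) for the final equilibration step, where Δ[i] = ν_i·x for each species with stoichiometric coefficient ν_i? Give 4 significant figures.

x = -8.4448e-04 M

Q₀ = 1.8960e+05 vs Keq = 0.03073 ⇒ Q>K, reverse
Step 1:
                  D         J         C
  I         0.01403   0.05211   0.07267
  C         0.07171    0.1076  -0.07171
  E         0.08574    0.1597 9.5903e-04
  solve Keq expr → x = -0.03586; check Q = 0.03073
Then change container volume by factor 0.5 (V_new/V_old).
Step 2:
                  D         J         C
  I          0.1715    0.3194  0.001918
  C       -0.003281 -0.004921  0.003281
  E          0.1682    0.3144  0.005199
  solve Keq expr → x = 0.00164; check Q = 0.03073
Then remove 0.07659 M of J.
Step 3:
                  D         J         C
  I          0.1682    0.2378  0.005199
  C        0.001689  0.002533 -0.001689
  E          0.1699    0.2404   0.00351
  solve Keq expr → x = -8.4448e-04; check Q = 0.03073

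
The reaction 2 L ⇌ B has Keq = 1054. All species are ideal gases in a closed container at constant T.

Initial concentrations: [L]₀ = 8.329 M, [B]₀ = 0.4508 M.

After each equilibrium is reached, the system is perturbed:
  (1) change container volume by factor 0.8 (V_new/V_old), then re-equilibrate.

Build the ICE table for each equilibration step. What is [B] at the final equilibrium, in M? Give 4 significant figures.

[B]_eq = 5.732 M

Q₀ = 0.006498 vs Keq = 1054 ⇒ Q<K, forward
Step 1:
                    L           B
  I             8.329      0.4508
  C            -8.263       4.132
  E           0.06594       4.582
  solve Keq expr → x = 4.132; check Q = 1054
Then change container volume by factor 0.8 (V_new/V_old).
Step 2:
                    L           B
  I           0.08242       5.728
  C         -0.008673    0.004337
  E           0.07375       5.732
  solve Keq expr → x = 0.004337; check Q = 1054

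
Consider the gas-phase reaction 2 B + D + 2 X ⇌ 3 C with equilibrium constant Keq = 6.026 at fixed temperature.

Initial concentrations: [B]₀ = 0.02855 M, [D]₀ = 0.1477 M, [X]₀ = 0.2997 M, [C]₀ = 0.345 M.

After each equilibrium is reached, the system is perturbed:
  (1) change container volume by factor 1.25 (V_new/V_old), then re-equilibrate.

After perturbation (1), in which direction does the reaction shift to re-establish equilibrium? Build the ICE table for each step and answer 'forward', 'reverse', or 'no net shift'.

Q₀ = 3797 vs Keq = 6.026 ⇒ Q>K, reverse
Step 1:
                   B          D          X          C
  init       0.02855     0.1477     0.2997      0.345
  Δ           0.1183    0.05917     0.1183    -0.1775
  eq          0.1469     0.2069      0.418     0.1675
  solve Keq expr → x = -0.05917; check Q = 6.026
Then change container volume by factor 1.25 (V_new/V_old).
Step 2:
                   B          D          X          C
  init        0.1175     0.1655     0.3344      0.134
  Δ         0.007381   0.003691   0.007381   -0.01107
  eq          0.1249     0.1692     0.3418     0.1229
  solve Keq expr → x = -0.003691; check Q = 6.026

Direction: reverse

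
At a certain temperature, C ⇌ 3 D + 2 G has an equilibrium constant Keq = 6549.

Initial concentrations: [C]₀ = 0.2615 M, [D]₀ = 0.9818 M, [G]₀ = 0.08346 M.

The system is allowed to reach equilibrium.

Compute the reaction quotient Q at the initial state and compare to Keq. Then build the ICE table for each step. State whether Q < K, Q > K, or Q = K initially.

Q₀ = 0.02521 vs Keq = 6549 ⇒ Q<K, forward
Step 1:
                    C           D           G
  Initial      0.2615      0.9818     0.08346
  Change      -0.2612      0.7836      0.5224
  Equil    3.0836e-04       1.765      0.6058
  solve Keq expr → x = 0.2612; check Q = 6549

Q₀ = 0.02521; Q < K (proceeds forward)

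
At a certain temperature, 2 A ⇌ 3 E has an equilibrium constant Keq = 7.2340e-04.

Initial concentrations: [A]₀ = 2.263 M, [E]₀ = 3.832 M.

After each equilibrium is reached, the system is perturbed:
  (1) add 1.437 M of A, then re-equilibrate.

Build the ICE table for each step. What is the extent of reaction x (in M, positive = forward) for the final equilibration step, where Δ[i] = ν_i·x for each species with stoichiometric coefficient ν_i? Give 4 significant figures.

x = 0.01604 M

Q₀ = 10.99 vs Keq = 7.2340e-04 ⇒ Q>K, reverse
Step 1:
                   A          E
  Initial      2.263      3.832
  Change       2.388     -3.582
  Equil        4.651     0.2501
  solve Keq expr → x = -1.194; check Q = 7.2340e-04
Then add 1.437 M of A.
Step 2:
                   A          E
  Initial      6.088     0.2501
  Change    -0.03208    0.04812
  Equil        6.056     0.2982
  solve Keq expr → x = 0.01604; check Q = 7.2340e-04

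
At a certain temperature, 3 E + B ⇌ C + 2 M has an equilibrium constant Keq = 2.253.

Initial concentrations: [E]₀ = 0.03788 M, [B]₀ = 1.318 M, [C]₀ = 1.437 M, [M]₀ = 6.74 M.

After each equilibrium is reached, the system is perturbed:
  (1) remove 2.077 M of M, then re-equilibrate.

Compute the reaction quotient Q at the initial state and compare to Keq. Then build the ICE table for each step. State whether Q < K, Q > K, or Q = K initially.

Q₀ = 9.1124e+05; Q > K (proceeds reverse)

Q₀ = 9.1124e+05 vs Keq = 2.253 ⇒ Q>K, reverse
Step 1:
                   E          B          C          M
  I          0.03788      1.318      1.437       6.74
  C            1.782     0.5941    -0.5941     -1.188
  E             1.82      1.912     0.8429      5.552
  solve Keq expr → x = -0.5941; check Q = 2.253
Then remove 2.077 M of M.
Step 2:
                   E          B          C          M
  I             1.82      1.912     0.8429      3.475
  C          -0.3411    -0.1137     0.1137     0.2274
  E            1.479      1.798     0.9566      3.702
  solve Keq expr → x = 0.1137; check Q = 2.253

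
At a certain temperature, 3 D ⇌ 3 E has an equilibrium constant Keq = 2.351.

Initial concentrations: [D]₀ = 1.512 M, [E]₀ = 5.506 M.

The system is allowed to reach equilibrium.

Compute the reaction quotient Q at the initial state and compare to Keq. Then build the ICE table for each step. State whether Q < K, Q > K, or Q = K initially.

Q₀ = 48.29 vs Keq = 2.351 ⇒ Q>K, reverse
Step 1:
                  D         E
  init        1.512     5.506
  Δ             1.5      -1.5
  eq          3.012     4.006
  solve Keq expr → x = -0.5001; check Q = 2.351

Q₀ = 48.29; Q > K (proceeds reverse)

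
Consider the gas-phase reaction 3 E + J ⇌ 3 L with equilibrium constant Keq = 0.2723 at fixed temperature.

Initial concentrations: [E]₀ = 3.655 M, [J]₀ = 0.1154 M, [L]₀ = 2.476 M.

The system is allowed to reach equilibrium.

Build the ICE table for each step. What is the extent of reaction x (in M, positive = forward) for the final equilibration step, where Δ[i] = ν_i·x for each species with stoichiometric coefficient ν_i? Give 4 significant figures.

Q₀ = 2.694 vs Keq = 0.2723 ⇒ Q>K, reverse
Step 1:
                    E           J           L
  I             3.655      0.1154       2.476
  C            0.5994      0.1998     -0.5994
  E             4.254      0.3152       1.877
  solve Keq expr → x = -0.1998; check Q = 0.2723

x = -0.1998 M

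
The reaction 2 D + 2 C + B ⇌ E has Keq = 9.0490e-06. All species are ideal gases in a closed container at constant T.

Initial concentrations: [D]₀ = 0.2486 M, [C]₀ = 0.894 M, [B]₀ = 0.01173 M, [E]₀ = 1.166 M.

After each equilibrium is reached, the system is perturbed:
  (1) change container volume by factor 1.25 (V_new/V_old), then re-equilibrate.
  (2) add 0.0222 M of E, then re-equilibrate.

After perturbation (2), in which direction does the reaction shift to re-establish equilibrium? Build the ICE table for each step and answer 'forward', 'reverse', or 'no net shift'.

Q₀ = 2012 vs Keq = 9.0490e-06 ⇒ Q>K, reverse
Step 1:
                    D           C           B           E
  init         0.2486       0.894     0.01173       1.166
  Δ             2.331       2.331       1.165      -1.165
  eq            2.579       3.225       1.177  7.3663e-04
  solve Keq expr → x = -1.165; check Q = 9.0490e-06
Then change container volume by factor 1.25 (V_new/V_old).
Step 2:
                    D           C           B           E
  init          2.063        2.58      0.9416  5.8931e-04
  Δ        6.9509e-04  6.9509e-04  3.4755e-04 -3.4755e-04
  eq            2.064        2.58      0.9419  2.4176e-04
  solve Keq expr → x = -3.4755e-04; check Q = 9.0490e-06
Then add 0.0222 M of E.
Step 3:
                    D           C           B           E
  init          2.064        2.58      0.9419     0.02244
  Δ           0.04435     0.04435     0.02217    -0.02217
  eq            2.108       2.625      0.9641  2.6715e-04
  solve Keq expr → x = -0.02217; check Q = 9.0490e-06

Direction: reverse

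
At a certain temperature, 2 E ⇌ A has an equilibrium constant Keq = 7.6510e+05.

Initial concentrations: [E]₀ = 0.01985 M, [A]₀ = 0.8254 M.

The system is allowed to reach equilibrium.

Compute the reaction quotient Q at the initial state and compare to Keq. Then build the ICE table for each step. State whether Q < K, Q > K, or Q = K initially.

Q₀ = 2095; Q < K (proceeds forward)

Q₀ = 2095 vs Keq = 7.6510e+05 ⇒ Q<K, forward
Step 1:
                   E          A
  I          0.01985     0.8254
  C         -0.01881   0.009403
  E         0.001045     0.8348
  solve Keq expr → x = 0.009403; check Q = 7.6510e+05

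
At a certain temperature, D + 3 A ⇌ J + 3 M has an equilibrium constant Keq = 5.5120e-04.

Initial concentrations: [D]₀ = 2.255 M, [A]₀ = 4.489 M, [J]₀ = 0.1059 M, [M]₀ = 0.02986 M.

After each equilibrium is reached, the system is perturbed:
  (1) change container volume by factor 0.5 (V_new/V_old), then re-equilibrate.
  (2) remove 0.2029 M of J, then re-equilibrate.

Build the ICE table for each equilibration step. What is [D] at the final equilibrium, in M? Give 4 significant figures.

Q₀ = 1.3822e-08 vs Keq = 5.5120e-04 ⇒ Q<K, forward
Step 1:
                    D           A           J           M
  I             2.255       4.489      0.1059     0.02986
  C           -0.1933       -0.58      0.1933        0.58
  E             2.062       3.909      0.2992      0.6099
  solve Keq expr → x = 0.1933; check Q = 5.5120e-04
Then change container volume by factor 0.5 (V_new/V_old).
Step 2:
                    D           A           J           M
  I             4.123       7.818      0.5985        1.22
  C                 0           0           0           0
  E             4.123       7.818      0.5985        1.22
  solve Keq expr → x = 0; check Q = 5.5120e-04
Then remove 0.2029 M of J.
Step 3:
                    D           A           J           M
  I             4.123       7.818      0.3956        1.22
  C          -0.03809     -0.1143     0.03809      0.1143
  E             4.085       7.704      0.4337       1.334
  solve Keq expr → x = 0.03809; check Q = 5.5120e-04

[D]_eq = 4.085 M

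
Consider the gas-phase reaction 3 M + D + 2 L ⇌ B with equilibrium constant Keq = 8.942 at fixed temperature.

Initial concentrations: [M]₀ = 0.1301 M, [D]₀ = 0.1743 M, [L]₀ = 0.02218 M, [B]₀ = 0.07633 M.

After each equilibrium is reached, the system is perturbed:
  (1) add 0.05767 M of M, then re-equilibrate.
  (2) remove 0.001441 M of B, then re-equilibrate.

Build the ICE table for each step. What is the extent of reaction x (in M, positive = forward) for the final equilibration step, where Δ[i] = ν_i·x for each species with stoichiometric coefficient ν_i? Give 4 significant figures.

Q₀ = 4.0424e+05 vs Keq = 8.942 ⇒ Q>K, reverse
Step 1:
                  M         D         L         B
  init       0.1301    0.1743   0.02218   0.07633
  Δ          0.2208   0.07358    0.1472  -0.07358
  eq         0.3509    0.2479    0.1693  0.002746
  solve Keq expr → x = -0.07358; check Q = 8.942
Then add 0.05767 M of M.
Step 2:
                  M         D         L         B
  init       0.4085    0.2479    0.1693  0.002746
  Δ        -0.00394 -0.001313 -0.002626  0.001313
  eq         0.4046    0.2466    0.1667  0.004059
  solve Keq expr → x = 0.001313; check Q = 8.942
Then remove 0.001441 M of B.
Step 3:
                  M         D         L         B
  init       0.4046    0.2466    0.1667  0.002618
  Δ       -0.003605 -0.001202 -0.002403  0.001202
  eq          0.401    0.2454    0.1643  0.003819
  solve Keq expr → x = 0.001202; check Q = 8.942

x = 0.001202 M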